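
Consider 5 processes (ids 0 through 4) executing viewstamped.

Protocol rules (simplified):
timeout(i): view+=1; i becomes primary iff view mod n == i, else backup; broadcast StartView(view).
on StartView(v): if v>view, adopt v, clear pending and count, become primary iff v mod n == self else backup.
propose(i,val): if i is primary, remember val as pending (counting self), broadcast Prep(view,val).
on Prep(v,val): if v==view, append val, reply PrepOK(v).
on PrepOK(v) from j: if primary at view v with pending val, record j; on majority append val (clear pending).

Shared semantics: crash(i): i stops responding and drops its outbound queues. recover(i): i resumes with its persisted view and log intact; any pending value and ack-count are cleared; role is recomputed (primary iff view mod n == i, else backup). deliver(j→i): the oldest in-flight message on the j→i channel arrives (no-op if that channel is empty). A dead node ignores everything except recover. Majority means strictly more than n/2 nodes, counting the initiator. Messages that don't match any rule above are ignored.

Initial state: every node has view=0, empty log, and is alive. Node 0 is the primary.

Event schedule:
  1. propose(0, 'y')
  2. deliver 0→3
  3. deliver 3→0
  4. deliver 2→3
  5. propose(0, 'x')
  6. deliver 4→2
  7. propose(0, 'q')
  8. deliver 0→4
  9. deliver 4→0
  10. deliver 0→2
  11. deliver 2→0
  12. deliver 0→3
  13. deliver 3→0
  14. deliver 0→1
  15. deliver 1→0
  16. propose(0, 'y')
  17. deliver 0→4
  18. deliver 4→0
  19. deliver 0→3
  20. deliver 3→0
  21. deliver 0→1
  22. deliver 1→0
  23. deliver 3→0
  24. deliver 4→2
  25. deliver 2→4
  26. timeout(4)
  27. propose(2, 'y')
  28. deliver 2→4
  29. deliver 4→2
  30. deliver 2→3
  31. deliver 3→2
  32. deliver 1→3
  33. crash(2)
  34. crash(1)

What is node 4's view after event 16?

e1 propose(0,'y'): ·
e2 deliver 0→3: 3[back,v=0,y]
e3 deliver 3→0: ·
e4 deliver 2→3: ·
e5 propose(0,'x'): ·
e6 deliver 4→2: ·
e7 propose(0,'q'): ·
e8 deliver 0→4: 4[back,v=0,y]
e9 deliver 4→0: ·
e10 deliver 0→2: 2[back,v=0,y]
e11 deliver 2→0: 0[prim,v=0,q]
e12 deliver 0→3: 3[back,v=0,y,x]
e13 deliver 3→0: ·
e14 deliver 0→1: 1[back,v=0,y]
e15 deliver 1→0: ·
e16 propose(0,'y'): ·

0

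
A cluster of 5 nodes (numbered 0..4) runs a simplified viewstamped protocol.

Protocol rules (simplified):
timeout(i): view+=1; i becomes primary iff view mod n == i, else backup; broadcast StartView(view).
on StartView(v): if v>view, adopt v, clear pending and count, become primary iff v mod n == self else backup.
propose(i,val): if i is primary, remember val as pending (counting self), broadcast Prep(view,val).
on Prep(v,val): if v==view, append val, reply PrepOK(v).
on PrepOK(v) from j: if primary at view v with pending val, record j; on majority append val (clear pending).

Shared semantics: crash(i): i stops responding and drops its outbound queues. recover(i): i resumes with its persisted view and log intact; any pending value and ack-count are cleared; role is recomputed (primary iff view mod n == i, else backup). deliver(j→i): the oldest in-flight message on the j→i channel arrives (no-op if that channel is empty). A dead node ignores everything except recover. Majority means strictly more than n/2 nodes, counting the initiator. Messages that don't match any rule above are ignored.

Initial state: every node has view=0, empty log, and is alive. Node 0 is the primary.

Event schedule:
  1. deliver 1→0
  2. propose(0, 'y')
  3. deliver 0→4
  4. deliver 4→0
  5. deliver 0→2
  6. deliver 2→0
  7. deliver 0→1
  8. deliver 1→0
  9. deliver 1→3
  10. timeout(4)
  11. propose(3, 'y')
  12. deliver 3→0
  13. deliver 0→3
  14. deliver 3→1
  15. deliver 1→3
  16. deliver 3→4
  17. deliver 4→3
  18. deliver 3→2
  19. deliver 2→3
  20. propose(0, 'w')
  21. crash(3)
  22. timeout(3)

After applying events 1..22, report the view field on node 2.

step 1 deliver 1→0: —
step 2 propose(0,'y'): —
step 3 deliver 0→4: 4={back,v=0,log=y}
step 4 deliver 4→0: —
step 5 deliver 0→2: 2={back,v=0,log=y}
step 6 deliver 2→0: 0={prim,v=0,log=y}
step 7 deliver 0→1: 1={back,v=0,log=y}
step 8 deliver 1→0: —
step 9 deliver 1→3: —
step 10 timeout(4): 4={back,v=1,log=y}
step 11 propose(3,'y'): —
step 12 deliver 3→0: —
step 13 deliver 0→3: 3={back,v=0,log=y}
step 14 deliver 3→1: —
step 15 deliver 1→3: —
step 16 deliver 3→4: —
step 17 deliver 4→3: 3={back,v=1,log=y}
step 18 deliver 3→2: —
step 19 deliver 2→3: —
step 20 propose(0,'w'): —
step 21 crash(3): 3={✗back,v=1,log=y}
step 22 timeout(3): —

0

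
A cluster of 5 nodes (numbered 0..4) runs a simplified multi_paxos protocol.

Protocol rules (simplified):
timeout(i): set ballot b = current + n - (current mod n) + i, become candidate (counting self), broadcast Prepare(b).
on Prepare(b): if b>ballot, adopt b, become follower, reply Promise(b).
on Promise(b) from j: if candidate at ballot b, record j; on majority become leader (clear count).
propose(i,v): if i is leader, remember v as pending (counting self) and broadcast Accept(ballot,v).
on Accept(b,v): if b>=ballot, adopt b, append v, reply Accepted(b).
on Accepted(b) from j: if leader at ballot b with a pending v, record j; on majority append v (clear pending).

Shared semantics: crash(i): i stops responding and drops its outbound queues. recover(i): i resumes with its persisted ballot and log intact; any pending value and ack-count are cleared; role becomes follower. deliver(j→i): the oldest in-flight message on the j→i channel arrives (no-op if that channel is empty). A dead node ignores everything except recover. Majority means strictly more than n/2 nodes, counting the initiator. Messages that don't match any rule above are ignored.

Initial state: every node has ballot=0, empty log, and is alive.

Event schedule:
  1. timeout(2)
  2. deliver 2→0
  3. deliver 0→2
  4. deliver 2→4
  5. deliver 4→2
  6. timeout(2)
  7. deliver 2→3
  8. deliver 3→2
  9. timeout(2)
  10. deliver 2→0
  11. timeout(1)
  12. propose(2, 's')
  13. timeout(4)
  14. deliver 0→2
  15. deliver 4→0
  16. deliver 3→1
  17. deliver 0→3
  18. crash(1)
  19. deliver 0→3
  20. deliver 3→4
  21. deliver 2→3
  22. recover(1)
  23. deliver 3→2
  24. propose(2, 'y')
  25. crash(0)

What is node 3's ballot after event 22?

step 1 timeout(2): 2={cand,b=7,log=-}
step 2 deliver 2→0: 0={foll,b=7,log=-}
step 3 deliver 0→2: —
step 4 deliver 2→4: 4={foll,b=7,log=-}
step 5 deliver 4→2: 2={lead,b=7,log=-}
step 6 timeout(2): 2={cand,b=12,log=-}
step 7 deliver 2→3: 3={foll,b=7,log=-}
step 8 deliver 3→2: —
step 9 timeout(2): 2={cand,b=17,log=-}
step 10 deliver 2→0: 0={foll,b=12,log=-}
step 11 timeout(1): 1={cand,b=6,log=-}
step 12 propose(2,'s'): —
step 13 timeout(4): 4={cand,b=14,log=-}
step 14 deliver 0→2: —
step 15 deliver 4→0: 0={foll,b=14,log=-}
step 16 deliver 3→1: —
step 17 deliver 0→3: —
step 18 crash(1): 1={✗cand,b=6,log=-}
step 19 deliver 0→3: —
step 20 deliver 3→4: —
step 21 deliver 2→3: 3={foll,b=12,log=-}
step 22 recover(1): 1={foll,b=6,log=-}

12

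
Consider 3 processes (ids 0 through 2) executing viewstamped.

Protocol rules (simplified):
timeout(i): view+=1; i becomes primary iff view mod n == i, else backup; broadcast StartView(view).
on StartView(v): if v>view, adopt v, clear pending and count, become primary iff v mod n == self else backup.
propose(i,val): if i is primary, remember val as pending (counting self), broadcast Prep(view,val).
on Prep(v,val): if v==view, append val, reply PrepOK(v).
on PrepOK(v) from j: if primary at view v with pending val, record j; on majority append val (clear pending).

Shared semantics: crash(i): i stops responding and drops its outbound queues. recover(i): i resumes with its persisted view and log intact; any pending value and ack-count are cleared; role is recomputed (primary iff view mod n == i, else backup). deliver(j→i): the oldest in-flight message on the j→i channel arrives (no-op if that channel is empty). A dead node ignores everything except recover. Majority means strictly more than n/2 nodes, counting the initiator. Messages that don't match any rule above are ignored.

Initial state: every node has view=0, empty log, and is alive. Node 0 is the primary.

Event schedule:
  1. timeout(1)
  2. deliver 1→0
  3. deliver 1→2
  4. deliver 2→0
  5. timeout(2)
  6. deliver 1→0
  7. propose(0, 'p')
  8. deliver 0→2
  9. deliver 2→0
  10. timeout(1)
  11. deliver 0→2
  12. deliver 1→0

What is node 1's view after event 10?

2

after 1 — timeout(1): n1:prim/v1/[-]
after 2 — deliver 1→0: n0:back/v1/[-]
after 3 — deliver 1→2: n2:back/v1/[-]
after 4 — deliver 2→0: ·
after 5 — timeout(2): n2:prim/v2/[-]
after 6 — deliver 1→0: ·
after 7 — propose(0,'p'): ·
after 8 — deliver 0→2: ·
after 9 — deliver 2→0: n0:back/v2/[-]
after 10 — timeout(1): n1:back/v2/[-]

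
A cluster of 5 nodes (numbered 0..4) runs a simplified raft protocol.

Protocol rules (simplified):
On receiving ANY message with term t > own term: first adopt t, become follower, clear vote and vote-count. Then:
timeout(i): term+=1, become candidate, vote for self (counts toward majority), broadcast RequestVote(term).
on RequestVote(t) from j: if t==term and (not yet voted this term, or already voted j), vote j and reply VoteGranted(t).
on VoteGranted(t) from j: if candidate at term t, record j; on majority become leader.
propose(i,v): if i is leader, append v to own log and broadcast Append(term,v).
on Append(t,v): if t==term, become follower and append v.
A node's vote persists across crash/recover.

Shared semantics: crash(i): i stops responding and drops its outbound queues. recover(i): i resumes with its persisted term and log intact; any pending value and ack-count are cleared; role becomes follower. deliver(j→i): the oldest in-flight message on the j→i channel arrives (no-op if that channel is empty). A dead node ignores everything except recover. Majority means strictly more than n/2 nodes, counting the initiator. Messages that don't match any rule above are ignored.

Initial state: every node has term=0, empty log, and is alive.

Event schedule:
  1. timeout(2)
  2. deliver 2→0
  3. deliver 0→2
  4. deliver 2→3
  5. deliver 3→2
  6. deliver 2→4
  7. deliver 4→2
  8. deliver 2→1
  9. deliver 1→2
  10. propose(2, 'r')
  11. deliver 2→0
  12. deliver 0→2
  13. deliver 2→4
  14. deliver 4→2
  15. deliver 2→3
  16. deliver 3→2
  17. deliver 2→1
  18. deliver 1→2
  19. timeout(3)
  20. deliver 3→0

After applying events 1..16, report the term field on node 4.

1

after 1 — timeout(2): n2:cand/t1/[-]
after 2 — deliver 2→0: n0:foll/t1/[-]
after 3 — deliver 0→2: ·
after 4 — deliver 2→3: n3:foll/t1/[-]
after 5 — deliver 3→2: n2:lead/t1/[-]
after 6 — deliver 2→4: n4:foll/t1/[-]
after 7 — deliver 4→2: ·
after 8 — deliver 2→1: n1:foll/t1/[-]
after 9 — deliver 1→2: ·
after 10 — propose(2,'r'): n2:lead/t1/[r]
after 11 — deliver 2→0: n0:foll/t1/[r]
after 12 — deliver 0→2: ·
after 13 — deliver 2→4: n4:foll/t1/[r]
after 14 — deliver 4→2: ·
after 15 — deliver 2→3: n3:foll/t1/[r]
after 16 — deliver 3→2: ·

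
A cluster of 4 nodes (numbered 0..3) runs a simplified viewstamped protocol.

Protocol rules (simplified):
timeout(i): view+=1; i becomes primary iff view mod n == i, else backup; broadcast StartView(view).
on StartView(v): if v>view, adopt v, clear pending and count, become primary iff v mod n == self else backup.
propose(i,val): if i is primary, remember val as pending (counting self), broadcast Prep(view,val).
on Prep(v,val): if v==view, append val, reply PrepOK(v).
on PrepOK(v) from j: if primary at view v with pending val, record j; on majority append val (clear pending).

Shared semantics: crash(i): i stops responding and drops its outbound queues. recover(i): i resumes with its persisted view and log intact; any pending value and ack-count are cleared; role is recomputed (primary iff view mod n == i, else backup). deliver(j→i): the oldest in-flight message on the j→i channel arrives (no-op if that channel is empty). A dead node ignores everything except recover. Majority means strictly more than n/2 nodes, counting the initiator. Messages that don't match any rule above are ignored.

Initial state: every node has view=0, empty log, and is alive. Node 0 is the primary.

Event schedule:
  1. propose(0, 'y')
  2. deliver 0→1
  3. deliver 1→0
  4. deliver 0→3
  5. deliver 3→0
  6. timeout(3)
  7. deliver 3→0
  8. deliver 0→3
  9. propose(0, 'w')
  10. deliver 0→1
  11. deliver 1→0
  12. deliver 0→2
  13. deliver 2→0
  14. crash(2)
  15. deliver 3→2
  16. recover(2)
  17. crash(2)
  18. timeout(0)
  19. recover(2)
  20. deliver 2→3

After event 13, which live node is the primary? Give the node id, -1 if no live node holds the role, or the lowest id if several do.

-1

step 1 propose(0,'y'): —
step 2 deliver 0→1: 1={back,v=0,log=y}
step 3 deliver 1→0: —
step 4 deliver 0→3: 3={back,v=0,log=y}
step 5 deliver 3→0: 0={prim,v=0,log=y}
step 6 timeout(3): 3={back,v=1,log=y}
step 7 deliver 3→0: 0={back,v=1,log=y}
step 8 deliver 0→3: —
step 9 propose(0,'w'): —
step 10 deliver 0→1: —
step 11 deliver 1→0: —
step 12 deliver 0→2: 2={back,v=0,log=y}
step 13 deliver 2→0: —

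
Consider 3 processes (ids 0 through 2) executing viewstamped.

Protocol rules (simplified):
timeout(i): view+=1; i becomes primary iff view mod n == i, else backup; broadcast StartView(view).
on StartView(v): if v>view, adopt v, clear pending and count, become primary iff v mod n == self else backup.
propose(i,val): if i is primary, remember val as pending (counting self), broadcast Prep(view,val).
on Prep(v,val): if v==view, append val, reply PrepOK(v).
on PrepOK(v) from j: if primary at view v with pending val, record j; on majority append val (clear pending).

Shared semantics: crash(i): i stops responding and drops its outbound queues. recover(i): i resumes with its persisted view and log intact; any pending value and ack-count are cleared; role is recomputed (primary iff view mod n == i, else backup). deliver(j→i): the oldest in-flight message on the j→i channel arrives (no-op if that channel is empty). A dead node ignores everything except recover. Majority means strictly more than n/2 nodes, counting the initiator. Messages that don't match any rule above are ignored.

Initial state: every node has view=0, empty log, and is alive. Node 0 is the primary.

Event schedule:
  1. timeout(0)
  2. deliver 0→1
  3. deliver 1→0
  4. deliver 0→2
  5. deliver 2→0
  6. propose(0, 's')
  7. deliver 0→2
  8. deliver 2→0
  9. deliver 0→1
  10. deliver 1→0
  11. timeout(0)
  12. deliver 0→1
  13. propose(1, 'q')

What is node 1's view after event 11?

1

[1] timeout(0) → N0(back v1 [-])
[2] deliver 0→1 → N1(prim v1 [-])
[3] deliver 1→0 → ∅
[4] deliver 0→2 → N2(back v1 [-])
[5] deliver 2→0 → ∅
[6] propose(0,'s') → ∅
[7] deliver 0→2 → ∅
[8] deliver 2→0 → ∅
[9] deliver 0→1 → ∅
[10] deliver 1→0 → ∅
[11] timeout(0) → N0(back v2 [-])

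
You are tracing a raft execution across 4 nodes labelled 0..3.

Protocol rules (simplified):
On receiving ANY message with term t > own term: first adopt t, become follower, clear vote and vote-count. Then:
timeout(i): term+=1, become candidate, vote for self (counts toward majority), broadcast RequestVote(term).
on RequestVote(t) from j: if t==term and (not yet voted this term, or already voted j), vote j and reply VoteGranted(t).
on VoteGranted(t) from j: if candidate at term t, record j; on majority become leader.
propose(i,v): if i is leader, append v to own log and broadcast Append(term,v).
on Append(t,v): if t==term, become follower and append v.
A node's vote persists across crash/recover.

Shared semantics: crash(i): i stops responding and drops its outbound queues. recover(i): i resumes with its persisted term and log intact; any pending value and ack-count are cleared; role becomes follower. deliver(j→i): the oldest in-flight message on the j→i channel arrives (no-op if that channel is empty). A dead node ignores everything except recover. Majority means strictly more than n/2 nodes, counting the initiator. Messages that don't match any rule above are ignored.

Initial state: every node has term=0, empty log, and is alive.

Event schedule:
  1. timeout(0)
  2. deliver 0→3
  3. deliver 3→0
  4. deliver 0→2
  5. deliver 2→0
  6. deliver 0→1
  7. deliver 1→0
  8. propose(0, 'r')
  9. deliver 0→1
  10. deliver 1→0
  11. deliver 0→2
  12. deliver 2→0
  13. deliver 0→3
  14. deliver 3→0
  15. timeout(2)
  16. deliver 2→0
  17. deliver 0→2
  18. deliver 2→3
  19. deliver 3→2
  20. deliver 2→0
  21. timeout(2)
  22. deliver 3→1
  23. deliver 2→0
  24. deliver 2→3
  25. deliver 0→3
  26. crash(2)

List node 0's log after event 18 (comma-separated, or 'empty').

r

[1] timeout(0) → N0(cand t1 [-])
[2] deliver 0→3 → N3(foll t1 [-])
[3] deliver 3→0 → ∅
[4] deliver 0→2 → N2(foll t1 [-])
[5] deliver 2→0 → N0(lead t1 [-])
[6] deliver 0→1 → N1(foll t1 [-])
[7] deliver 1→0 → ∅
[8] propose(0,'r') → N0(lead t1 [r])
[9] deliver 0→1 → N1(foll t1 [r])
[10] deliver 1→0 → ∅
[11] deliver 0→2 → N2(foll t1 [r])
[12] deliver 2→0 → ∅
[13] deliver 0→3 → N3(foll t1 [r])
[14] deliver 3→0 → ∅
[15] timeout(2) → N2(cand t2 [r])
[16] deliver 2→0 → N0(foll t2 [r])
[17] deliver 0→2 → ∅
[18] deliver 2→3 → N3(foll t2 [r])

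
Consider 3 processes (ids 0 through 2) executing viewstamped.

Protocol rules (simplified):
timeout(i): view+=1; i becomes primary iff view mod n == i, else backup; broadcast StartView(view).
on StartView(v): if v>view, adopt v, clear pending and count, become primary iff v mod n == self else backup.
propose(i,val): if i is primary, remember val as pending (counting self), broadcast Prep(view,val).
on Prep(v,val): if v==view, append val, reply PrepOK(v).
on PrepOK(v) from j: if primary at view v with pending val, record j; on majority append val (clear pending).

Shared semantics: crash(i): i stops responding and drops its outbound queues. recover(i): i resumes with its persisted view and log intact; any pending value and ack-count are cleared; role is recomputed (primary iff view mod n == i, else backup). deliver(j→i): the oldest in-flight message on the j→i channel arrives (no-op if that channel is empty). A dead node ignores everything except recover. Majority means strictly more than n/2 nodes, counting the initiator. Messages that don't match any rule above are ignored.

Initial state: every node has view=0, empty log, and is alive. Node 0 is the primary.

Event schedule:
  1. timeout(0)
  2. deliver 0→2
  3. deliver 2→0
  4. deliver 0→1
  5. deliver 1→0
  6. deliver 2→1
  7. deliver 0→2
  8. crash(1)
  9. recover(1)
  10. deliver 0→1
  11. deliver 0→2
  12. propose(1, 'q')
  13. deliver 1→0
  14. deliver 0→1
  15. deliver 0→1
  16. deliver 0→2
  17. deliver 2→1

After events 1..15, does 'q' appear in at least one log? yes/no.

1. timeout(0):  <0:back v1 ->
2. deliver 0→2:  <2:back v1 ->
3. deliver 2→0:  nop
4. deliver 0→1:  <1:prim v1 ->
5. deliver 1→0:  nop
6. deliver 2→1:  nop
7. deliver 0→2:  nop
8. crash(1):  <1:✗prim v1 ->
9. recover(1):  <1:prim v1 ->
10. deliver 0→1:  nop
11. deliver 0→2:  nop
12. propose(1,'q'):  nop
13. deliver 1→0:  <0:back v1 q>
14. deliver 0→1:  <1:prim v1 q>
15. deliver 0→1:  nop

yes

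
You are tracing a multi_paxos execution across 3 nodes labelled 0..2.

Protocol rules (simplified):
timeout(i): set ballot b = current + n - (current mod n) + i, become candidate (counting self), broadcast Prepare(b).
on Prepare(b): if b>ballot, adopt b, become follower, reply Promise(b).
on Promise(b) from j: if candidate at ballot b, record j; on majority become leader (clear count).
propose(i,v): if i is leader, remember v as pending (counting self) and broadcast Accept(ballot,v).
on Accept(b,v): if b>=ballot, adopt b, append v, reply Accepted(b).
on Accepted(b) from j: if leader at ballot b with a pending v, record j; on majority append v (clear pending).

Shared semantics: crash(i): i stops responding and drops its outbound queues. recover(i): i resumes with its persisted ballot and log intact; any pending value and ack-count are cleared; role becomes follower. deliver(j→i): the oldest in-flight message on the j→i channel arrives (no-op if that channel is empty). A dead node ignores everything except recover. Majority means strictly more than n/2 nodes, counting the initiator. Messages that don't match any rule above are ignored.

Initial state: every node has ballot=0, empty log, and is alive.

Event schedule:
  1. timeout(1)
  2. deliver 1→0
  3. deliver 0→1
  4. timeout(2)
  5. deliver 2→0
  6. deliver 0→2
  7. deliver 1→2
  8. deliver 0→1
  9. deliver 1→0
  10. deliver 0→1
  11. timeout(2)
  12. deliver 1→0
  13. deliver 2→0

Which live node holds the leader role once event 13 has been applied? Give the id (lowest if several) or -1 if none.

1

step 1 timeout(1): 1={cand,b=4,log=-}
step 2 deliver 1→0: 0={foll,b=4,log=-}
step 3 deliver 0→1: 1={lead,b=4,log=-}
step 4 timeout(2): 2={cand,b=5,log=-}
step 5 deliver 2→0: 0={foll,b=5,log=-}
step 6 deliver 0→2: 2={lead,b=5,log=-}
step 7 deliver 1→2: —
step 8 deliver 0→1: —
step 9 deliver 1→0: —
step 10 deliver 0→1: —
step 11 timeout(2): 2={cand,b=8,log=-}
step 12 deliver 1→0: —
step 13 deliver 2→0: 0={foll,b=8,log=-}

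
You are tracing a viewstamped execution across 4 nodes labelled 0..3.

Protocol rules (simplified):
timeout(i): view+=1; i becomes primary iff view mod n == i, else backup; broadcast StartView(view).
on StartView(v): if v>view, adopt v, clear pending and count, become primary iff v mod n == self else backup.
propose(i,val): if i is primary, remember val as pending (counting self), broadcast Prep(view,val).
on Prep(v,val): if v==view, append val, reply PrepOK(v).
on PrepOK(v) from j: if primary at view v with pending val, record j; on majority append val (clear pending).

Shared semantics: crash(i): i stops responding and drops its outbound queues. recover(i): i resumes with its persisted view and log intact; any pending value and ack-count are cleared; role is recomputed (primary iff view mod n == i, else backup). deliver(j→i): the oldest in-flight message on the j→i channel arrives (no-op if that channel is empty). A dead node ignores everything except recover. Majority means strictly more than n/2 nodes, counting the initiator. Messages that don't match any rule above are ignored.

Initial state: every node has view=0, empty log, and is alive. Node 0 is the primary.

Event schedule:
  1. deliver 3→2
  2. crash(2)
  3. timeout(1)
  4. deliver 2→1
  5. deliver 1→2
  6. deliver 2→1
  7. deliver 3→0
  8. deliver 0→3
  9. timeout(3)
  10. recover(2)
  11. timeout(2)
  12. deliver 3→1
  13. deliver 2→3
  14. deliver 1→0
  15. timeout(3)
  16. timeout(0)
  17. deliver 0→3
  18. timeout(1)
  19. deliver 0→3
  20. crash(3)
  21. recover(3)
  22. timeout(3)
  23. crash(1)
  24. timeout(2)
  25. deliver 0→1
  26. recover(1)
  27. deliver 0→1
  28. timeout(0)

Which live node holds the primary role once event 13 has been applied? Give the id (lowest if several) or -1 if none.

0

e1 deliver 3→2: ·
e2 crash(2): 2[✗back,v=0,-]
e3 timeout(1): 1[prim,v=1,-]
e4 deliver 2→1: ·
e5 deliver 1→2: ·
e6 deliver 2→1: ·
e7 deliver 3→0: ·
e8 deliver 0→3: ·
e9 timeout(3): 3[back,v=1,-]
e10 recover(2): 2[back,v=0,-]
e11 timeout(2): 2[back,v=1,-]
e12 deliver 3→1: ·
e13 deliver 2→3: ·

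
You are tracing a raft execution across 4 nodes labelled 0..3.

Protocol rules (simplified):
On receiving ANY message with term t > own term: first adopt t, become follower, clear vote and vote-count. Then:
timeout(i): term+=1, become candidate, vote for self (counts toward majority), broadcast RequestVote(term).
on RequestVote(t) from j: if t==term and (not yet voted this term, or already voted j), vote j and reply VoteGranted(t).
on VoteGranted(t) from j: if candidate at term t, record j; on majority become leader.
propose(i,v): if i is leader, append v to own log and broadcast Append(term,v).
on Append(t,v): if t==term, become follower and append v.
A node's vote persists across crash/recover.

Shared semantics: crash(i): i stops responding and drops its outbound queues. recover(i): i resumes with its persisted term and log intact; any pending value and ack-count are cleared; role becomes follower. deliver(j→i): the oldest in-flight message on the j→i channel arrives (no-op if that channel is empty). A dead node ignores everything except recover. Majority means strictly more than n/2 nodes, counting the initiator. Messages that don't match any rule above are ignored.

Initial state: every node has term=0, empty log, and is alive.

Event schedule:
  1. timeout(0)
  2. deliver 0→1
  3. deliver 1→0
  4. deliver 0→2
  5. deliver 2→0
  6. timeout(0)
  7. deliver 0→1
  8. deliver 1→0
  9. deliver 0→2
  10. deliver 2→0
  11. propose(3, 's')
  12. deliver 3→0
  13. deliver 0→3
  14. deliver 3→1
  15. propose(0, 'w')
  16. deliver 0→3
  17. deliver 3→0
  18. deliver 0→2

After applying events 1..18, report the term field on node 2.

2

step 1 timeout(0): 0={cand,t=1,log=-}
step 2 deliver 0→1: 1={foll,t=1,log=-}
step 3 deliver 1→0: —
step 4 deliver 0→2: 2={foll,t=1,log=-}
step 5 deliver 2→0: 0={lead,t=1,log=-}
step 6 timeout(0): 0={cand,t=2,log=-}
step 7 deliver 0→1: 1={foll,t=2,log=-}
step 8 deliver 1→0: —
step 9 deliver 0→2: 2={foll,t=2,log=-}
step 10 deliver 2→0: 0={lead,t=2,log=-}
step 11 propose(3,'s'): —
step 12 deliver 3→0: —
step 13 deliver 0→3: 3={foll,t=1,log=-}
step 14 deliver 3→1: —
step 15 propose(0,'w'): 0={lead,t=2,log=w}
step 16 deliver 0→3: 3={foll,t=2,log=-}
step 17 deliver 3→0: —
step 18 deliver 0→2: 2={foll,t=2,log=w}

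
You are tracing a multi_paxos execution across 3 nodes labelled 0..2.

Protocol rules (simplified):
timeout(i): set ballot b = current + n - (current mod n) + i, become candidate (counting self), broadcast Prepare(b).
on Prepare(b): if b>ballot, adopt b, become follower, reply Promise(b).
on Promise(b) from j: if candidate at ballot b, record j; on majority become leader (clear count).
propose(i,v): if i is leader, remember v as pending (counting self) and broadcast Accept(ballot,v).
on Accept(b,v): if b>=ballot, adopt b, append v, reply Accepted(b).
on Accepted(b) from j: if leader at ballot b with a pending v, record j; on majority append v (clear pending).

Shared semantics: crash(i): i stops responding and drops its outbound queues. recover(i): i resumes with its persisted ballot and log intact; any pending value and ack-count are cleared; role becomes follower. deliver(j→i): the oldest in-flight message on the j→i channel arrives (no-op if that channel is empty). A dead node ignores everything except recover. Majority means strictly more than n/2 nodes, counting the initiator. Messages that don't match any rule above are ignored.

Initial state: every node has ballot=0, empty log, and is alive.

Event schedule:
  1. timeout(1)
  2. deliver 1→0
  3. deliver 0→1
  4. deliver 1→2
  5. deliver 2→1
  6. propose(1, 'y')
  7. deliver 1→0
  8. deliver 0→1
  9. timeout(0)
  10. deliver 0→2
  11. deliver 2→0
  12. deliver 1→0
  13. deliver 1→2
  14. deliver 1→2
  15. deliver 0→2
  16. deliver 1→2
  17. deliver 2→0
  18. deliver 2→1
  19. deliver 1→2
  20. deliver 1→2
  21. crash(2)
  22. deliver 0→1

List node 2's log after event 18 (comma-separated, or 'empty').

1. timeout(1):  <1:cand b4 ->
2. deliver 1→0:  <0:foll b4 ->
3. deliver 0→1:  <1:lead b4 ->
4. deliver 1→2:  <2:foll b4 ->
5. deliver 2→1:  nop
6. propose(1,'y'):  nop
7. deliver 1→0:  <0:foll b4 y>
8. deliver 0→1:  <1:lead b4 y>
9. timeout(0):  <0:cand b6 y>
10. deliver 0→2:  <2:foll b6 ->
11. deliver 2→0:  <0:lead b6 y>
12. deliver 1→0:  nop
13. deliver 1→2:  nop
14. deliver 1→2:  nop
15. deliver 0→2:  nop
16. deliver 1→2:  nop
17. deliver 2→0:  nop
18. deliver 2→1:  nop

empty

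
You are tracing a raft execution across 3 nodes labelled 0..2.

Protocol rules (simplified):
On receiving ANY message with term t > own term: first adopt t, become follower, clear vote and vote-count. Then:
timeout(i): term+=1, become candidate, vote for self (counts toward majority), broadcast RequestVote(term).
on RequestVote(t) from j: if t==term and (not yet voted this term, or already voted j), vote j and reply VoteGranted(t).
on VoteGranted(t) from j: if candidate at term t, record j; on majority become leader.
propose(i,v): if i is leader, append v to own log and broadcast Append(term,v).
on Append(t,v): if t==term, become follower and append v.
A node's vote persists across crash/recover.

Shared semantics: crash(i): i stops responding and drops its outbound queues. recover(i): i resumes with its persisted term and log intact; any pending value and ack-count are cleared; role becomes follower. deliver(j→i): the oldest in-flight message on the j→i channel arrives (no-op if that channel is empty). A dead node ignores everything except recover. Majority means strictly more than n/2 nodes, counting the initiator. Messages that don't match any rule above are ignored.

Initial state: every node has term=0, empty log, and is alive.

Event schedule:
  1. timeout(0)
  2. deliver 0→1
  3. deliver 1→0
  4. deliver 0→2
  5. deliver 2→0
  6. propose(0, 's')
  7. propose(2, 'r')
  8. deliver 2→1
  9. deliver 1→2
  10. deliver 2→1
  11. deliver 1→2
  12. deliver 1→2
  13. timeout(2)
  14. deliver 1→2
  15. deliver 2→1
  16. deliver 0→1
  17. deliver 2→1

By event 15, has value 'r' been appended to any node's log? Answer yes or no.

step 1 timeout(0): 0={cand,t=1,log=-}
step 2 deliver 0→1: 1={foll,t=1,log=-}
step 3 deliver 1→0: 0={lead,t=1,log=-}
step 4 deliver 0→2: 2={foll,t=1,log=-}
step 5 deliver 2→0: —
step 6 propose(0,'s'): 0={lead,t=1,log=s}
step 7 propose(2,'r'): —
step 8 deliver 2→1: —
step 9 deliver 1→2: —
step 10 deliver 2→1: —
step 11 deliver 1→2: —
step 12 deliver 1→2: —
step 13 timeout(2): 2={cand,t=2,log=-}
step 14 deliver 1→2: —
step 15 deliver 2→1: 1={foll,t=2,log=-}

no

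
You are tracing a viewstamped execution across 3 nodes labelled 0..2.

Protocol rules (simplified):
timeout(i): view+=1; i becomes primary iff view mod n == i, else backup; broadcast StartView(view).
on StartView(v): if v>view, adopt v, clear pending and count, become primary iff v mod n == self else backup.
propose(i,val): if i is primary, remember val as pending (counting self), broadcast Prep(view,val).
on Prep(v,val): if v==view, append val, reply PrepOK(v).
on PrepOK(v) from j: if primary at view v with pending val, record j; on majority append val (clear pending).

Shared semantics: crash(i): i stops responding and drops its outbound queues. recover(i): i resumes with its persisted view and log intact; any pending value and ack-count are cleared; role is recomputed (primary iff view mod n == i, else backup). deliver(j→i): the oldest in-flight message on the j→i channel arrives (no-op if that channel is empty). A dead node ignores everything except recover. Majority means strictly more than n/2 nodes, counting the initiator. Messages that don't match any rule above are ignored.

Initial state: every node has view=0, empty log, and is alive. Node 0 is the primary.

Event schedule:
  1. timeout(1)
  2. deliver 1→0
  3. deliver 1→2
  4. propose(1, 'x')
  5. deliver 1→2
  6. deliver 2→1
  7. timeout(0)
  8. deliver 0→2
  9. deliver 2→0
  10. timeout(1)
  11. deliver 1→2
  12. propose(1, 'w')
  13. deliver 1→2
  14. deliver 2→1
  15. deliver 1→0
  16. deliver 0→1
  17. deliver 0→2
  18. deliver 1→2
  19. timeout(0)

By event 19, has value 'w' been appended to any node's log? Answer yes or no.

no

step 1 timeout(1): 1={prim,v=1,log=-}
step 2 deliver 1→0: 0={back,v=1,log=-}
step 3 deliver 1→2: 2={back,v=1,log=-}
step 4 propose(1,'x'): —
step 5 deliver 1→2: 2={back,v=1,log=x}
step 6 deliver 2→1: 1={prim,v=1,log=x}
step 7 timeout(0): 0={back,v=2,log=-}
step 8 deliver 0→2: 2={prim,v=2,log=x}
step 9 deliver 2→0: —
step 10 timeout(1): 1={back,v=2,log=x}
step 11 deliver 1→2: —
step 12 propose(1,'w'): —
step 13 deliver 1→2: —
step 14 deliver 2→1: —
step 15 deliver 1→0: —
step 16 deliver 0→1: —
step 17 deliver 0→2: —
step 18 deliver 1→2: —
step 19 timeout(0): 0={prim,v=3,log=-}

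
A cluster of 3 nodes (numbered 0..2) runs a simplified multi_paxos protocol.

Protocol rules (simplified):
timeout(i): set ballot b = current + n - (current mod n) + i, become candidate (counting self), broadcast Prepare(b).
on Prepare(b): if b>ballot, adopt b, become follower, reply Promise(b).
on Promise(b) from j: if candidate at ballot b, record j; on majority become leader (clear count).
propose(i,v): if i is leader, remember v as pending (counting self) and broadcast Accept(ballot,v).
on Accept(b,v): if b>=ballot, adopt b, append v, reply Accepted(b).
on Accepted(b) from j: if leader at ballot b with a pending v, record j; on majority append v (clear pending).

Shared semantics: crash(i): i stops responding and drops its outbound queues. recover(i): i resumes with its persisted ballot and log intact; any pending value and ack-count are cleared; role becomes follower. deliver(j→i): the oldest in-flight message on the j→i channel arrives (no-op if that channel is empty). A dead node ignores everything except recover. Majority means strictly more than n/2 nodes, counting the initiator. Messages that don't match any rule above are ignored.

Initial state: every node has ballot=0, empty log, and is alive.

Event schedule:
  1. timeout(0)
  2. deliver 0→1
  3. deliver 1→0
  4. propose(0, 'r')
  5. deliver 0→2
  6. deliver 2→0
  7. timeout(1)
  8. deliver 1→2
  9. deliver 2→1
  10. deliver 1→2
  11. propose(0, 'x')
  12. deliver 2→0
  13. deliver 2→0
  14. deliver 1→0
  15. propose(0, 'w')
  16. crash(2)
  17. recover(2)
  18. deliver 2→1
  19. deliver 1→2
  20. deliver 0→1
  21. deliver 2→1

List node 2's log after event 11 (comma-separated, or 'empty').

empty

1. timeout(0):  <0:cand b3 ->
2. deliver 0→1:  <1:foll b3 ->
3. deliver 1→0:  <0:lead b3 ->
4. propose(0,'r'):  nop
5. deliver 0→2:  <2:foll b3 ->
6. deliver 2→0:  nop
7. timeout(1):  <1:cand b7 ->
8. deliver 1→2:  <2:foll b7 ->
9. deliver 2→1:  <1:lead b7 ->
10. deliver 1→2:  nop
11. propose(0,'x'):  nop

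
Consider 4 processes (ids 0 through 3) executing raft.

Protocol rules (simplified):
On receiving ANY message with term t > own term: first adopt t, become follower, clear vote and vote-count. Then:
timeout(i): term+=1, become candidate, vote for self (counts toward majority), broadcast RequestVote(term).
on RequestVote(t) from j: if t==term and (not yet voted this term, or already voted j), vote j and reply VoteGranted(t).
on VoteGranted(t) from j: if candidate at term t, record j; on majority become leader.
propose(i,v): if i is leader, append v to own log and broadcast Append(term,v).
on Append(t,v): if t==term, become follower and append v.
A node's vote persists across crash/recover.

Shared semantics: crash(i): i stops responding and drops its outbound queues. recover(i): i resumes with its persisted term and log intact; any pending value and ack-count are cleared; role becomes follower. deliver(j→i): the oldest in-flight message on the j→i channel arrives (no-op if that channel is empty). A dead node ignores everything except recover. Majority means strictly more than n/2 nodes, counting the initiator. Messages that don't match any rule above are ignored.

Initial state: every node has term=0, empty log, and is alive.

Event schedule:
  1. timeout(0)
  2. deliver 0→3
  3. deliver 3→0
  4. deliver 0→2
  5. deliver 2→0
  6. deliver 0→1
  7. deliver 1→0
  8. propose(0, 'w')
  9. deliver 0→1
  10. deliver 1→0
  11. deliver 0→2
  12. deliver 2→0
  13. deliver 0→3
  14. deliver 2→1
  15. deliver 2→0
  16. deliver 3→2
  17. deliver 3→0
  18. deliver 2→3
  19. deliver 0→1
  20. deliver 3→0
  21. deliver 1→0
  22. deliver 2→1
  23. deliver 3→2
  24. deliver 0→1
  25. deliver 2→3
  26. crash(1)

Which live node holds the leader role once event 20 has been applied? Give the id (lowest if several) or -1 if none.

0

step 1 timeout(0): 0={cand,t=1,log=-}
step 2 deliver 0→3: 3={foll,t=1,log=-}
step 3 deliver 3→0: —
step 4 deliver 0→2: 2={foll,t=1,log=-}
step 5 deliver 2→0: 0={lead,t=1,log=-}
step 6 deliver 0→1: 1={foll,t=1,log=-}
step 7 deliver 1→0: —
step 8 propose(0,'w'): 0={lead,t=1,log=w}
step 9 deliver 0→1: 1={foll,t=1,log=w}
step 10 deliver 1→0: —
step 11 deliver 0→2: 2={foll,t=1,log=w}
step 12 deliver 2→0: —
step 13 deliver 0→3: 3={foll,t=1,log=w}
step 14 deliver 2→1: —
step 15 deliver 2→0: —
step 16 deliver 3→2: —
step 17 deliver 3→0: —
step 18 deliver 2→3: —
step 19 deliver 0→1: —
step 20 deliver 3→0: —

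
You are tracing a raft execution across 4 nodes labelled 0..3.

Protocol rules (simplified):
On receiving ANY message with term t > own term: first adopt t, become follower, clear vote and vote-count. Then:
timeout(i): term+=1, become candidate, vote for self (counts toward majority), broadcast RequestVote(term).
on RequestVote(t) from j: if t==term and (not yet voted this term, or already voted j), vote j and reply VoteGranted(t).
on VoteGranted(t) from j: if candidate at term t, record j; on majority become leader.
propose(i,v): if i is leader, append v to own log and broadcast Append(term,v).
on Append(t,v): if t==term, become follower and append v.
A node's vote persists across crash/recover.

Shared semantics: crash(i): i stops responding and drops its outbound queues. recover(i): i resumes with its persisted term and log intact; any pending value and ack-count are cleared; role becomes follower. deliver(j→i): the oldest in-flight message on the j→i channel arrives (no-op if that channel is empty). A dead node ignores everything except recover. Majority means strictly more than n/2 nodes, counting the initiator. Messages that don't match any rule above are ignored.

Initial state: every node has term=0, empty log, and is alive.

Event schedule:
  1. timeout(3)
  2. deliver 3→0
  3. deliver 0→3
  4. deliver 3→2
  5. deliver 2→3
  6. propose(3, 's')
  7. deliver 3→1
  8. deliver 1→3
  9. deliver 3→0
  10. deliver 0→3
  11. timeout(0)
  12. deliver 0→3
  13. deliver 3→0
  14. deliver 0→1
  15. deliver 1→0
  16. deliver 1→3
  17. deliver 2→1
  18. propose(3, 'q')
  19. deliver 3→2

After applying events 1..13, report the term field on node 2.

1

[1] timeout(3) → N3(cand t1 [-])
[2] deliver 3→0 → N0(foll t1 [-])
[3] deliver 0→3 → ∅
[4] deliver 3→2 → N2(foll t1 [-])
[5] deliver 2→3 → N3(lead t1 [-])
[6] propose(3,'s') → N3(lead t1 [s])
[7] deliver 3→1 → N1(foll t1 [-])
[8] deliver 1→3 → ∅
[9] deliver 3→0 → N0(foll t1 [s])
[10] deliver 0→3 → ∅
[11] timeout(0) → N0(cand t2 [s])
[12] deliver 0→3 → N3(foll t2 [s])
[13] deliver 3→0 → ∅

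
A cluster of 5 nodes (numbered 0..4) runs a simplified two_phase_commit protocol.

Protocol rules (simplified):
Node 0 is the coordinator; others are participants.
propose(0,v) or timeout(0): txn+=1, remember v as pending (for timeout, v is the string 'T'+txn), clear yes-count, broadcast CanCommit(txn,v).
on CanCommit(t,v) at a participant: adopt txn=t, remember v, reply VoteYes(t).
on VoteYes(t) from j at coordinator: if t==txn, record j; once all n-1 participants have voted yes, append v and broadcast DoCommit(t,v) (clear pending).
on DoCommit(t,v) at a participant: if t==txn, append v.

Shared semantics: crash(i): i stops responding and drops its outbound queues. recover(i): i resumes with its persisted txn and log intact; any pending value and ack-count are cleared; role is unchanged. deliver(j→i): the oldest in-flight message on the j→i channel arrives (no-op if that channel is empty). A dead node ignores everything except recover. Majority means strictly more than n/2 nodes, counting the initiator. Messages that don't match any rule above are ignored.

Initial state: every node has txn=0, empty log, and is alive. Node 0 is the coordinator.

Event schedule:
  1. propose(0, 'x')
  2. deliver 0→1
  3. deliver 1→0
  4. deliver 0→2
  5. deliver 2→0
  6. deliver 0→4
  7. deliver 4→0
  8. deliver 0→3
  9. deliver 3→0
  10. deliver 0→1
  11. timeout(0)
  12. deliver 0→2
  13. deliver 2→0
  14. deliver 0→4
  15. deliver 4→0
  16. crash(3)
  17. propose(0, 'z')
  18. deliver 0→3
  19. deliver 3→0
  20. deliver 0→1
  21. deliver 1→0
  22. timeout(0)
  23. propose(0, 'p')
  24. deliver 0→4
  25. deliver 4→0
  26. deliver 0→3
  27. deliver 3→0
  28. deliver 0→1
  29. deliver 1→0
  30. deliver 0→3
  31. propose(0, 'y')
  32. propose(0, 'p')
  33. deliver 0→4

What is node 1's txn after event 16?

[1] propose(0,'x') → N0(coor t1 [-])
[2] deliver 0→1 → N1(part t1 [-])
[3] deliver 1→0 → ∅
[4] deliver 0→2 → N2(part t1 [-])
[5] deliver 2→0 → ∅
[6] deliver 0→4 → N4(part t1 [-])
[7] deliver 4→0 → ∅
[8] deliver 0→3 → N3(part t1 [-])
[9] deliver 3→0 → N0(coor t1 [x])
[10] deliver 0→1 → N1(part t1 [x])
[11] timeout(0) → N0(coor t2 [x])
[12] deliver 0→2 → N2(part t1 [x])
[13] deliver 2→0 → ∅
[14] deliver 0→4 → N4(part t1 [x])
[15] deliver 4→0 → ∅
[16] crash(3) → N3(✗part t1 [-])

1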